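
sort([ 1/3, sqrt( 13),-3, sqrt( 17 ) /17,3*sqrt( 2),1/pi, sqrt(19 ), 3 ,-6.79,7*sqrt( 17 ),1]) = [ - 6.79,- 3, sqrt( 17) /17, 1/pi,1/3,1, 3, sqrt( 13 ), 3*sqrt( 2), sqrt( 19), 7*sqrt (17 ) ] 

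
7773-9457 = - 1684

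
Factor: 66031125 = 3^1 * 5^3 * 37^1 * 4759^1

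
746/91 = 746/91 = 8.20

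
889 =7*127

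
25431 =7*3633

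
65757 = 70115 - 4358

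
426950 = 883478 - 456528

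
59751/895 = 59751/895 = 66.76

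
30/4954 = 15/2477 = 0.01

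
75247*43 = 3235621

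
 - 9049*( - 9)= 81441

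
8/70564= 2/17641 = 0.00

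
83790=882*95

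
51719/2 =51719/2 = 25859.50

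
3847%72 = 31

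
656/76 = 8 + 12/19 = 8.63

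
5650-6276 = -626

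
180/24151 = 180/24151 =0.01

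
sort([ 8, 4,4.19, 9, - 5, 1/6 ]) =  [ - 5,1/6,  4,4.19,8,9]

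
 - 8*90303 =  - 722424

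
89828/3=89828/3 = 29942.67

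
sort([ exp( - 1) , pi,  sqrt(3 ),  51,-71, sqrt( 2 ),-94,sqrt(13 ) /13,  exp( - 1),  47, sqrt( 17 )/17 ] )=[ - 94 , -71, sqrt(17 ) /17,  sqrt( 13 ) /13,exp( -1 ), exp( - 1), sqrt(2 ),sqrt(3) , pi,  47,51]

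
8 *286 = 2288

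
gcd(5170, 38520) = 10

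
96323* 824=79370152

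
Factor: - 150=- 2^1*3^1*5^2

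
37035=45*823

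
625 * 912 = 570000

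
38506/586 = 19253/293= 65.71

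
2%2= 0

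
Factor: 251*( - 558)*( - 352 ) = 2^6*3^2*11^1*31^1*251^1  =  49300416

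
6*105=630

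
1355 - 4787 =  - 3432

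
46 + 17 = 63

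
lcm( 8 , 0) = 0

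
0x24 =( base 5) 121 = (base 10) 36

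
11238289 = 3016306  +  8221983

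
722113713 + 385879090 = 1107992803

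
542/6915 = 542/6915= 0.08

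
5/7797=5/7797  =  0.00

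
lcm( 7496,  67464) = 67464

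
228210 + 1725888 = 1954098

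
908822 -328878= 579944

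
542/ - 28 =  - 20+ 9/14 = - 19.36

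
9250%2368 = 2146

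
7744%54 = 22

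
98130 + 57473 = 155603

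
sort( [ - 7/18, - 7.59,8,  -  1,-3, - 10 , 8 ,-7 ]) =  [-10 ,  -  7.59,-7, - 3,-1,-7/18,  8, 8 ]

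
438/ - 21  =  -21 + 1/7=-20.86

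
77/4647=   77/4647=0.02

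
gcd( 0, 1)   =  1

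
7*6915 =48405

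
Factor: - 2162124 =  - 2^2*3^2*19^1 *29^1*109^1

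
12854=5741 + 7113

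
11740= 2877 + 8863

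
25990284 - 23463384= 2526900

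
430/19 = 430/19= 22.63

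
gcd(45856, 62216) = 8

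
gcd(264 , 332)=4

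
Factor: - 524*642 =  - 336408 = -  2^3*3^1*107^1*131^1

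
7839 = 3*2613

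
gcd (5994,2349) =81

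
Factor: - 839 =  - 839^1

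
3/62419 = 3/62419 =0.00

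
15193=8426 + 6767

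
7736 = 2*3868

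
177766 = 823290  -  645524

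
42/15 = 14/5 = 2.80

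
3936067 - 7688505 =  - 3752438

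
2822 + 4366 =7188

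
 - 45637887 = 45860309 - 91498196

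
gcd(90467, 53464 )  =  1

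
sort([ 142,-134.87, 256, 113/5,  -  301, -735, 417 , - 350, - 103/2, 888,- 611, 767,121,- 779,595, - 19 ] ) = [-779, - 735 , - 611, - 350, - 301,-134.87, - 103/2, - 19, 113/5, 121,142,256,417,595,767,  888 ] 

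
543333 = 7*77619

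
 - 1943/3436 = -1 + 1493/3436 = - 0.57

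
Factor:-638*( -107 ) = 2^1*11^1*29^1 * 107^1= 68266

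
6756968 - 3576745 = 3180223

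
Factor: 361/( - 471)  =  -3^ ( - 1)*19^2*157^(-1)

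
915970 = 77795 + 838175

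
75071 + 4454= 79525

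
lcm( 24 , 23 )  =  552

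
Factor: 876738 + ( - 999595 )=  - 7^1*17551^1 = - 122857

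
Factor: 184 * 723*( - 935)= - 2^3*3^1 *5^1*11^1*17^1*23^1*241^1 = - 124384920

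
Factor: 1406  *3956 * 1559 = 8671370024  =  2^3*19^1* 23^1 * 37^1*43^1 * 1559^1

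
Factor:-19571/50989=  - 19571^1*50989^( - 1) 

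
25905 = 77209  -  51304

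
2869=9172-6303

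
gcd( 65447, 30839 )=1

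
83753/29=2888 + 1/29 = 2888.03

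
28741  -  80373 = -51632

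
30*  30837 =925110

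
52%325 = 52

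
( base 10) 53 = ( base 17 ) 32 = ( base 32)1L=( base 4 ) 311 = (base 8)65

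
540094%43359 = 19786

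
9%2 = 1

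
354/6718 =177/3359= 0.05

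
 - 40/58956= - 10/14739 = - 0.00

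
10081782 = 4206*2397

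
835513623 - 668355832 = 167157791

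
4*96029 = 384116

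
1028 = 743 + 285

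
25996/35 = 25996/35= 742.74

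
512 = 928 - 416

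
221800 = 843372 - 621572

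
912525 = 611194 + 301331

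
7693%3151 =1391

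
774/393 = 258/131 = 1.97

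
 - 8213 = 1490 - 9703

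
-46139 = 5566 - 51705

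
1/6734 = 1/6734 = 0.00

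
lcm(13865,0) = 0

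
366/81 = 122/27 = 4.52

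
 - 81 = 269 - 350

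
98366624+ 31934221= 130300845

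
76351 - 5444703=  - 5368352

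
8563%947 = 40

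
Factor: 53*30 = 2^1 *3^1*5^1 * 53^1 = 1590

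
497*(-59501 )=-29571997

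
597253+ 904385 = 1501638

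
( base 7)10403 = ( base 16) a28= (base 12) 1608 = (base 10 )2600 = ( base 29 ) 32j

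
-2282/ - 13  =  2282/13 = 175.54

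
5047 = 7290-2243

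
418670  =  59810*7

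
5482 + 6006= 11488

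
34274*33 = 1131042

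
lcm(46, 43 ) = 1978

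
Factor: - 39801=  - 3^1*13267^1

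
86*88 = 7568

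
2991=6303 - 3312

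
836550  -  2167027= -1330477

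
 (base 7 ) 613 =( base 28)ao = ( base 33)97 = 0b100110000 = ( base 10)304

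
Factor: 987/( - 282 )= - 2^( -1)*7^1 = - 7/2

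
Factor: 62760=2^3*3^1*5^1*523^1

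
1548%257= 6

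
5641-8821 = -3180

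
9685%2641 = 1762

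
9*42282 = 380538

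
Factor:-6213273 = -3^1*11^1*188281^1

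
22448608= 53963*416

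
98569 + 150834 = 249403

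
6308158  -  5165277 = 1142881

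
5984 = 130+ 5854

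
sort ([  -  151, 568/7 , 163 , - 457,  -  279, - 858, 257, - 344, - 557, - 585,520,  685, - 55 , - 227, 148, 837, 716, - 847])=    [ - 858, - 847, - 585,- 557,  -  457, - 344, - 279, - 227 , - 151, - 55,568/7,148,  163  ,  257, 520, 685,716, 837] 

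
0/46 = 0 = 0.00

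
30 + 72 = 102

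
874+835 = 1709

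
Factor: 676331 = 191^1*3541^1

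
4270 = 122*35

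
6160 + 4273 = 10433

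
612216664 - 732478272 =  - 120261608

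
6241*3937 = 24570817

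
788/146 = 5  +  29/73 =5.40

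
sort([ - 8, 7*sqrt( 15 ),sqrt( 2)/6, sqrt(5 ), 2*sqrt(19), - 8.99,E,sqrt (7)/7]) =[ - 8.99,- 8,sqrt (2)/6,sqrt(7)/7,sqrt( 5), E,2*sqrt(19), 7*sqrt( 15 ) ]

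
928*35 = 32480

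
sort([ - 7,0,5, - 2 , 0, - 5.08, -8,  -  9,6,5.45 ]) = [ - 9, - 8, - 7,-5.08 , - 2,  0,0,  5,5.45 , 6] 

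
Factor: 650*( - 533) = -346450 = - 2^1*5^2 * 13^2*41^1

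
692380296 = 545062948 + 147317348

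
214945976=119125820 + 95820156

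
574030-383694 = 190336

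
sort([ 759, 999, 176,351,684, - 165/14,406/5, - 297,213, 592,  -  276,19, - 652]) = [ - 652, - 297, - 276, - 165/14 , 19, 406/5,  176,213, 351,592,684,759,999]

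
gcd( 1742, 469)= 67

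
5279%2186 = 907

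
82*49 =4018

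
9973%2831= 1480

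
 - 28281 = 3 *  (-9427 )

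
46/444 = 23/222 = 0.10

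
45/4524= 15/1508 =0.01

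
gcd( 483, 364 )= 7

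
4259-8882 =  - 4623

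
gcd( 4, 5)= 1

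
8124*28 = 227472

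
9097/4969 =9097/4969 =1.83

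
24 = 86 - 62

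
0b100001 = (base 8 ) 41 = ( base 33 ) 10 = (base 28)15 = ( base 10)33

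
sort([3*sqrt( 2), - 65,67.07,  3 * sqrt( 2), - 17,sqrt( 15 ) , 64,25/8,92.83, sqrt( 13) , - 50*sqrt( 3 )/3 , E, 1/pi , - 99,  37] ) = [ - 99, - 65 , - 50*sqrt(3) /3 , - 17, 1/pi, E,  25/8,sqrt(13), sqrt( 15 ),3 * sqrt(2 ), 3*sqrt(2 ), 37, 64,67.07,92.83] 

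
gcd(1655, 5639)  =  1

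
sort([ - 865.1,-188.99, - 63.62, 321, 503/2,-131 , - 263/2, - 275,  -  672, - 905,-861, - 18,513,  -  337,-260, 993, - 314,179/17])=[ - 905, - 865.1, - 861, - 672,-337, - 314,-275,-260, - 188.99 , - 263/2 , - 131 , - 63.62 , - 18, 179/17, 503/2 , 321,  513,  993 ]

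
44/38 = 1 + 3/19 = 1.16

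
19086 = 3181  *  6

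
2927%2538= 389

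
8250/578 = 4125/289 = 14.27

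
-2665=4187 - 6852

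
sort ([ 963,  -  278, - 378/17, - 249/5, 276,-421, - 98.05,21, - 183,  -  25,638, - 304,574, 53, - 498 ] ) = [  -  498,  -  421, -304, - 278, -183, - 98.05,  -  249/5 ,-25,  -  378/17, 21,53,276, 574, 638, 963 ] 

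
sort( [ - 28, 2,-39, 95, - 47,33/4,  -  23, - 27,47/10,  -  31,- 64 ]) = [ - 64, - 47,  -  39, - 31, - 28,- 27, - 23,2,47/10 , 33/4,95]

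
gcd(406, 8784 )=2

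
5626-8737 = - 3111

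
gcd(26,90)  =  2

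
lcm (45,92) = 4140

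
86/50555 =86/50555 = 0.00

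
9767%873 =164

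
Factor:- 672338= - 2^1*127^1*2647^1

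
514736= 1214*424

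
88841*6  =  533046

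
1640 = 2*820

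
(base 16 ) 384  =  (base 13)543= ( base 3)1020100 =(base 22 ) 1ik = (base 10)900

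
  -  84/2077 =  - 84/2077 = -0.04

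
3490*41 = 143090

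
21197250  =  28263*750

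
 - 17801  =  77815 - 95616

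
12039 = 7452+4587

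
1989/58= 34 + 17/58 = 34.29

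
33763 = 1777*19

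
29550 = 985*30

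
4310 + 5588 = 9898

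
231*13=3003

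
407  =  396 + 11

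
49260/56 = 879+9/14 = 879.64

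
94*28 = 2632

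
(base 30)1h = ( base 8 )57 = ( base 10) 47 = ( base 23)21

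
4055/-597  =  -4055/597 = - 6.79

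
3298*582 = 1919436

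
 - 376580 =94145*( - 4)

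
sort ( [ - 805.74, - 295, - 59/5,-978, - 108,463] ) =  [ - 978, - 805.74, - 295, - 108, - 59/5,463]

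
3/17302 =3/17302=0.00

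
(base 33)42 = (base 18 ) 78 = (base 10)134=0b10000110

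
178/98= 89/49=1.82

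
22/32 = 11/16=0.69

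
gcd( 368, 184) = 184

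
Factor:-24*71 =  - 1704 = -2^3*3^1*71^1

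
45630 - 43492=2138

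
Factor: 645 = 3^1*5^1*43^1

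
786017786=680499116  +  105518670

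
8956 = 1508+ 7448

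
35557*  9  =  320013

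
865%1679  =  865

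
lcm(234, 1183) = 21294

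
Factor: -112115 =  - 5^1*17^1*1319^1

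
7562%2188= 998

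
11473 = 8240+3233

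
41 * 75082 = 3078362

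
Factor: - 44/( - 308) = 7^(-1)=1/7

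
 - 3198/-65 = 246/5  =  49.20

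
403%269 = 134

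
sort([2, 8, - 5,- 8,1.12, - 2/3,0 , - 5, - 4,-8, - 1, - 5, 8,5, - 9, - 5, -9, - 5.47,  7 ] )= [ - 9, - 9, - 8,-8 , - 5.47, - 5  ,  -  5, - 5,- 5,- 4, - 1, - 2/3,0,1.12,2,5,7,8,8]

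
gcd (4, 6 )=2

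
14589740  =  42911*340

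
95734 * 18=1723212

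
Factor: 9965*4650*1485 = 2^1*3^4*5^4*11^1*31^1*1993^1 = 68810816250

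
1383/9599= 1383/9599 =0.14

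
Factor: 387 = 3^2*43^1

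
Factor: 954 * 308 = 293832 =2^3 *3^2 * 7^1 *11^1*53^1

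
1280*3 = 3840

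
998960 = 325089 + 673871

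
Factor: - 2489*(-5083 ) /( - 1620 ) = - 2^(-2)*3^ (-4) * 5^(-1)*13^1*17^1*19^1*23^1*131^1 = - 12651587/1620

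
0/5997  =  0 = 0.00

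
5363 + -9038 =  -3675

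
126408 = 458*276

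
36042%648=402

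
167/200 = 167/200 = 0.83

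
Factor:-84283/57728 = -2^(-7) *11^(-1 )*41^(-1 )*89^1 * 947^1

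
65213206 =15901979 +49311227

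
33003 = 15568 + 17435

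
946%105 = 1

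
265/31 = 265/31  =  8.55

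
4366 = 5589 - 1223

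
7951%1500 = 451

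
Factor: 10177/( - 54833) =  - 10177^1  *  54833^( - 1 )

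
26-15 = 11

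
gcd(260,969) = 1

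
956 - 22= 934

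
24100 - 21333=2767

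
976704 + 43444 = 1020148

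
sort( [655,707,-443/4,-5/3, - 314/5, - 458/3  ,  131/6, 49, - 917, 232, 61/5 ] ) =[ - 917,  -  458/3, - 443/4 , -314/5, - 5/3, 61/5, 131/6, 49 , 232, 655, 707 ]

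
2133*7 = 14931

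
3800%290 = 30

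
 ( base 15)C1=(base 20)91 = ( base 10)181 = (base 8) 265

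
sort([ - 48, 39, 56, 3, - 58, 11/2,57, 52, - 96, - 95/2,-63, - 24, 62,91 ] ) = [ - 96, - 63,-58,  -  48, - 95/2,-24,3, 11/2, 39,52,56, 57, 62,91] 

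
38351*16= 613616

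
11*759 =8349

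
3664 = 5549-1885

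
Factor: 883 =883^1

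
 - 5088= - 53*96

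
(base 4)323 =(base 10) 59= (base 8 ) 73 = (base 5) 214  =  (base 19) 32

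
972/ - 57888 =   -  1  +  527/536 = - 0.02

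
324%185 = 139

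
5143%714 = 145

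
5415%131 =44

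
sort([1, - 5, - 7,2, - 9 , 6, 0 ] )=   [ - 9, - 7 , - 5, 0,1, 2, 6]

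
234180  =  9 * 26020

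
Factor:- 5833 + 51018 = 45185   =  5^1*7^1*1291^1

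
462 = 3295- 2833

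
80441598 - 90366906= - 9925308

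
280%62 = 32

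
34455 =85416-50961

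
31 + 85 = 116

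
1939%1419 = 520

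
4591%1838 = 915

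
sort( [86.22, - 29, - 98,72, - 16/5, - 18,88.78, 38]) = [ - 98, - 29, - 18, - 16/5 , 38, 72,86.22,88.78]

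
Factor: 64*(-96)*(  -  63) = 2^11 *3^3*7^1 = 387072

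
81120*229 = 18576480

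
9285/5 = 1857 = 1857.00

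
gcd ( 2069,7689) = 1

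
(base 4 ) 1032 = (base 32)2e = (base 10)78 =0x4E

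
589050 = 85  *6930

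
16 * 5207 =83312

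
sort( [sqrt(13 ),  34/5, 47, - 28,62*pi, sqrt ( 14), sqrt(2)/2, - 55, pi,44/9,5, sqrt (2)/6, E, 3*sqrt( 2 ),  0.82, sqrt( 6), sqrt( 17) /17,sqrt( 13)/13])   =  [ - 55,  -  28,sqrt( 2 )/6, sqrt(17)/17 , sqrt( 13 )/13, sqrt (2)/2, 0.82,sqrt( 6),E, pi, sqrt( 13 ), sqrt(14), 3*sqrt( 2),44/9 , 5, 34/5,47, 62 * pi] 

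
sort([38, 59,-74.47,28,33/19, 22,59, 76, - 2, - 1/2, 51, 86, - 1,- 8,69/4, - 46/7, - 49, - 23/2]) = [-74.47 ,-49,-23/2 ,-8, - 46/7,  -  2, - 1, - 1/2, 33/19, 69/4,22,28,38, 51, 59  ,  59, 76, 86] 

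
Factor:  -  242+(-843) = -1085  =  - 5^1*7^1*31^1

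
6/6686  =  3/3343   =  0.00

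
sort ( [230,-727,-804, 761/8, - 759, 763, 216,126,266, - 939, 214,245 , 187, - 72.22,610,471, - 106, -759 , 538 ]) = [ - 939, - 804, - 759, - 759, - 727,-106, - 72.22,761/8,126,187 , 214 , 216, 230, 245, 266, 471,538,610, 763 ]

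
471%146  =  33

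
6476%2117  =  125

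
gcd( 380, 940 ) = 20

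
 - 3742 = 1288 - 5030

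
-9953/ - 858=11 + 515/858 = 11.60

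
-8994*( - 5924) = 53280456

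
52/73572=13/18393= 0.00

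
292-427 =-135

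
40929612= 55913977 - 14984365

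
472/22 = 21 + 5/11 = 21.45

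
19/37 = 19/37 = 0.51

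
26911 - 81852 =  - 54941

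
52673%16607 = 2852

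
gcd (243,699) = 3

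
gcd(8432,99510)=62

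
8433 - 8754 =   -  321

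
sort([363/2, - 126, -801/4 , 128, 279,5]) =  [-801/4,  -  126, 5,128,363/2,279]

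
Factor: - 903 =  - 3^1* 7^1*43^1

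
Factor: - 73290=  - 2^1 *3^1*5^1 * 7^1*349^1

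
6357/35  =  181 + 22/35= 181.63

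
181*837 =151497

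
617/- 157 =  - 617/157= - 3.93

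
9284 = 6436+2848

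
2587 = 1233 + 1354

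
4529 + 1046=5575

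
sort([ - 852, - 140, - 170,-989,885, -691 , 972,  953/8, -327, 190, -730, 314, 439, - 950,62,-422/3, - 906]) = [ - 989, - 950, - 906, - 852,-730, - 691, - 327,-170, - 422/3,- 140, 62, 953/8, 190, 314, 439,885, 972]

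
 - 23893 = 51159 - 75052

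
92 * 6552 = 602784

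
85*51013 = 4336105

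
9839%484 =159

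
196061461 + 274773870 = 470835331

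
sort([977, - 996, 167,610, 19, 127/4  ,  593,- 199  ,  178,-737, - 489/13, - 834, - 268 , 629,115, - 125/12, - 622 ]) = [-996,-834, - 737, - 622, - 268,  -  199, - 489/13, - 125/12  ,  19, 127/4,115,167,  178,593, 610,629,977]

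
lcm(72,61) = 4392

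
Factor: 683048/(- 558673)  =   - 2^3*53^( - 1)*83^( - 1)*127^( - 1 )* 85381^1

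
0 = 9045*0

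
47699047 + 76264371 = 123963418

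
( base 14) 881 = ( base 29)1ss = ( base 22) 3A9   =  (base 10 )1681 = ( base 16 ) 691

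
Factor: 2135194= 2^1*1067597^1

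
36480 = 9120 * 4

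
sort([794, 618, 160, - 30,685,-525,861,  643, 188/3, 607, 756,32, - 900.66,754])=[ - 900.66,- 525, - 30,32, 188/3,160,607,618,643,685, 754,  756,794,861]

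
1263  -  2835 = -1572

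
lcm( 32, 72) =288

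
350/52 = 6+19/26 = 6.73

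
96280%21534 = 10144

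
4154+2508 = 6662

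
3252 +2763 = 6015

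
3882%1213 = 243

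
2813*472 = 1327736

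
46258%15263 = 469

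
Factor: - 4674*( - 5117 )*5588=2^3*3^1*7^1*11^1*17^1*19^1*41^1*43^1*127^1 = 133647402504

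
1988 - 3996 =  - 2008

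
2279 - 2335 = -56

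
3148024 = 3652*862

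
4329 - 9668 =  -5339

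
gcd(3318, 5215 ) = 7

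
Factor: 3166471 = 7^1 *11^1*17^1* 41^1 * 59^1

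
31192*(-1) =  - 31192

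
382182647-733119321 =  - 350936674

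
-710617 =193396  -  904013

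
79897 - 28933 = 50964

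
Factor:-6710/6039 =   -  2^1*3^( -2 )*5^1 = -10/9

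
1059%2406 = 1059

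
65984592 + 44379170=110363762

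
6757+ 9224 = 15981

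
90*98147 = 8833230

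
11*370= 4070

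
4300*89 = 382700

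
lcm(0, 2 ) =0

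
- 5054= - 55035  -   - 49981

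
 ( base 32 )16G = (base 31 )18n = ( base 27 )1ih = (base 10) 1232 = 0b10011010000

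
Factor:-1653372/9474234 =  -  2^1*3^9*11^(  -  1 )*20507^( - 1) = -39366/225577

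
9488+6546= 16034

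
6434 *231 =1486254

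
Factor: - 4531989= -3^1*7^1*11^1*23^1*853^1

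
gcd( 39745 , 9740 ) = 5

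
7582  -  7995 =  - 413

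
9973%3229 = 286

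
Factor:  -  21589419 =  - 3^1 * 137^1*52529^1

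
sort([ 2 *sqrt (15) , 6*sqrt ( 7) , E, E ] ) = [E, E, 2*sqrt( 15),6*sqrt (7) ]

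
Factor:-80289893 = - 29^1*349^1*7933^1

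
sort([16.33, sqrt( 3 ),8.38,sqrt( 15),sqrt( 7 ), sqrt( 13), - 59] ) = [ - 59,sqrt( 3 ), sqrt( 7 ), sqrt( 13 ),sqrt( 15 ) , 8.38, 16.33]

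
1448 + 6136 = 7584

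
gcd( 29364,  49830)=6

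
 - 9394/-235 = 9394/235 = 39.97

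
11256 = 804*14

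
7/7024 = 7/7024 =0.00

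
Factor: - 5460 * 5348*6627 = -2^4* 3^2*5^1*7^2*13^1*47^2*191^1 = -193508930160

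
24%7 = 3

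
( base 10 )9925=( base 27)DGG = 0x26C5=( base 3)111121121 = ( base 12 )58b1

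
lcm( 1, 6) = 6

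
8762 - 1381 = 7381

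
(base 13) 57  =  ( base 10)72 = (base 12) 60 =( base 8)110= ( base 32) 28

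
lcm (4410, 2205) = 4410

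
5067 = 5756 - 689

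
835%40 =35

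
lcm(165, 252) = 13860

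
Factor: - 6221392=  - 2^4 * 388837^1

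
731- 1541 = -810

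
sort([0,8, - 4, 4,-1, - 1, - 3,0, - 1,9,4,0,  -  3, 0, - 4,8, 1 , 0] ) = [ - 4, - 4,-3, - 3, - 1, - 1, - 1,0,0,0,0,  0,1,4,4,8, 8, 9] 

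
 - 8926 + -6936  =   - 15862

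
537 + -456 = 81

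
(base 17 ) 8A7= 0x9b9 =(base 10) 2489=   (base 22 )533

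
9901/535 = 18  +  271/535 = 18.51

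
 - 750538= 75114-825652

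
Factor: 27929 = 11^1*2539^1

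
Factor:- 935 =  - 5^1*11^1*17^1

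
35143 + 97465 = 132608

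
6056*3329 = 20160424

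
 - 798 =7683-8481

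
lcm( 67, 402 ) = 402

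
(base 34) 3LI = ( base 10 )4200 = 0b1000001101000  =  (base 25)6I0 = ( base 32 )438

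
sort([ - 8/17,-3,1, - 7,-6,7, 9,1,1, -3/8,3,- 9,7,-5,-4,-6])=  [-9, - 7,-6, - 6, - 5, - 4,  -  3, - 8/17,  -  3/8,1,1,1,3,7,7  ,  9 ]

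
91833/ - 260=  - 91833/260 = - 353.20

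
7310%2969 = 1372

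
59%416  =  59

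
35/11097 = 35/11097 = 0.00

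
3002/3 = 3002/3 =1000.67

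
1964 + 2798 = 4762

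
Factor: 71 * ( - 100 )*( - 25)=2^2*5^4*71^1 = 177500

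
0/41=0 = 0.00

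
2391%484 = 455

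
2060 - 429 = 1631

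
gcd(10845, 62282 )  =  1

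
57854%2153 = 1876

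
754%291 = 172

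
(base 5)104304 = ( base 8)7170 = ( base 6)25052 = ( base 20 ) 954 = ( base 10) 3704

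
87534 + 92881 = 180415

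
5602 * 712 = 3988624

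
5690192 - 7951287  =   - 2261095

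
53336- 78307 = -24971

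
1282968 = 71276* 18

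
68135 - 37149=30986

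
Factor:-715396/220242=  - 458/141 = - 2^1*3^(  -  1)*47^( - 1) * 229^1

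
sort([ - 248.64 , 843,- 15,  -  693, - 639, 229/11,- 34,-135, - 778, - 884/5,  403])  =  [ - 778, - 693, - 639, - 248.64 ,- 884/5, - 135, - 34, - 15, 229/11, 403, 843] 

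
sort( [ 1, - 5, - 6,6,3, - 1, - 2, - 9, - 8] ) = [ - 9,- 8, - 6 ,-5, - 2 , - 1, 1, 3,6] 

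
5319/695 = 5319/695 = 7.65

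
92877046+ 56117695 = 148994741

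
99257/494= 99257/494= 200.93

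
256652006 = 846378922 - 589726916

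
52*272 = 14144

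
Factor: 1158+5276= 6434 =2^1*3217^1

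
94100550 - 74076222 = 20024328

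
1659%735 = 189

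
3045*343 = 1044435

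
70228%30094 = 10040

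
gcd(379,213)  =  1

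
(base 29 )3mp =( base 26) 4ie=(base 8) 6162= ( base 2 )110001110010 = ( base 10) 3186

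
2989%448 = 301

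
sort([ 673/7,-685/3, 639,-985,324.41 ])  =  [  -  985,- 685/3, 673/7,324.41,639]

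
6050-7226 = -1176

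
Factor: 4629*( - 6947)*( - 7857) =252662758191 = 3^5*97^1*1543^1* 6947^1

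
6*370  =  2220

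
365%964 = 365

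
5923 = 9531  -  3608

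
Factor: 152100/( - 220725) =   -  676/981 = -2^2*3^(-2)*13^2*109^( - 1 )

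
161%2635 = 161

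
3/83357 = 3/83357=0.00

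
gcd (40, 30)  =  10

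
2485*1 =2485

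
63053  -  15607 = 47446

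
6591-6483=108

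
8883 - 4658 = 4225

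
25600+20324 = 45924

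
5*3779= 18895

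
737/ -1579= - 1 + 842/1579 = - 0.47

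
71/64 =1 + 7/64 = 1.11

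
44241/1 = 44241 =44241.00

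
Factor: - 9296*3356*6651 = -2^6*3^2*7^1*83^1*739^1 * 839^1 = - 207493747776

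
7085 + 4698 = 11783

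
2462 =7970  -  5508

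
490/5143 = 490/5143=0.10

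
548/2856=137/714 = 0.19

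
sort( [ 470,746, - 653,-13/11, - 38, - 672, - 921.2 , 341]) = [  -  921.2, - 672, - 653,  -  38, - 13/11,341,470, 746]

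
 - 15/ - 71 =15/71 = 0.21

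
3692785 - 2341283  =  1351502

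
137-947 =-810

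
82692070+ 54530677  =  137222747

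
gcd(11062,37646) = 2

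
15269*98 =1496362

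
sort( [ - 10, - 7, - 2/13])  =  [ - 10, - 7,-2/13]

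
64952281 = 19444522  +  45507759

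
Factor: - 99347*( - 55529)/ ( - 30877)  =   - 7^( - 1 )*11^ ( - 1 ) * 401^( - 1 ) * 55529^1*99347^1 = - 5516639563/30877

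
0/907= 0 = 0.00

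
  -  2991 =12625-15616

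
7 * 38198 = 267386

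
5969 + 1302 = 7271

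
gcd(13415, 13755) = 5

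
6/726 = 1/121 =0.01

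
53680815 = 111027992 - 57347177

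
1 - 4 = - 3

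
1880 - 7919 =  -6039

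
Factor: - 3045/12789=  - 3^( - 1 )*5^1*7^( - 1)  =  -5/21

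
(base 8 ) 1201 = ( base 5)10031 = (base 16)281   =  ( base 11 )533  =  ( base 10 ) 641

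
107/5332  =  107/5332  =  0.02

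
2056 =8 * 257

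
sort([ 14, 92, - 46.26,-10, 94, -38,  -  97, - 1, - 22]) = [ - 97,-46.26 , - 38, - 22, -10,- 1, 14,92, 94] 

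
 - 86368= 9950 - 96318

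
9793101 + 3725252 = 13518353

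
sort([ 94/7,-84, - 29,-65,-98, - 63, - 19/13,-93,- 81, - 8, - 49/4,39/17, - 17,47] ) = [ - 98,-93,  -  84,-81,-65,-63,-29, - 17,-49/4, - 8,-19/13,39/17 , 94/7,47] 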